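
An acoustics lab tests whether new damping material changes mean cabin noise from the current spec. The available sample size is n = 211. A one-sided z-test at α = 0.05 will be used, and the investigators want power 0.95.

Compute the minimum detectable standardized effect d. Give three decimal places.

Need Φ(δ − 1.645) = 0.95, so δ = 1.645 + 1.645 = 3.290.
δ = d·√n ⇒ d = δ/√n = 3.290/√211 = 0.2265.

d ≈ 0.226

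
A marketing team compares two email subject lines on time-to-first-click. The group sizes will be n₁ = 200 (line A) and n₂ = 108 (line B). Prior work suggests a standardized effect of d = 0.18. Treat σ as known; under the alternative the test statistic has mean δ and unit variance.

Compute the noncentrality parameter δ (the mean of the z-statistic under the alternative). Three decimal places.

δ ≈ 1.507

δ = d / √(1/n₁ + 1/n₂) = 0.18 / √(1/200 + 1/108) = 1.5074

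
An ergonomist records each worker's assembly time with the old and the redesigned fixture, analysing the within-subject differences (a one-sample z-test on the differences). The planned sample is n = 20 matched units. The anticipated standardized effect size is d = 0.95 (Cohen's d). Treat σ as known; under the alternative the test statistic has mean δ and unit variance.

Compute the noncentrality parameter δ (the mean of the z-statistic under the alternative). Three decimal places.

δ ≈ 4.249

δ = d·√n = 0.95 × √20 = 4.2485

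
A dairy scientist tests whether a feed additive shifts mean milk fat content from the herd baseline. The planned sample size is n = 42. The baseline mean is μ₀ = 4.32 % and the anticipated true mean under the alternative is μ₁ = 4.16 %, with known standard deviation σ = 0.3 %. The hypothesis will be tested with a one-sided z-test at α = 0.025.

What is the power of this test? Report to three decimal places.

Standardized effect: d = |μ₁ − μ₀| / σ = |4.16 − 4.32| / 0.3 = 0.5333
Noncentrality parameter: δ = d·√n = 0.5333 × √42 = 3.4564
One-sided α = 0.025 → critical value z_{0.025} = 1.960.
Power = P(Z > 1.960 − δ) = Φ(1.496) = 0.9327.

Power ≈ 0.933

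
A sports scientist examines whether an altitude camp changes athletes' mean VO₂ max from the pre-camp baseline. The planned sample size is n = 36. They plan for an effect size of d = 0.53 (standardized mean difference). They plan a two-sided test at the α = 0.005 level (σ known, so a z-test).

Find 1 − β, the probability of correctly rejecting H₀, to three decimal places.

Noncentrality parameter: δ = d·√n = 0.53 × √36 = 3.1800
Critical value for a two-sided test at α = 0.005: z_{α/2} = 2.807.
Power = Φ(δ − 2.807) + Φ(−δ − 2.807) = Φ(0.373) + Φ(-5.987) = 0.6454 + 0.0000 = 0.6454.

Power ≈ 0.645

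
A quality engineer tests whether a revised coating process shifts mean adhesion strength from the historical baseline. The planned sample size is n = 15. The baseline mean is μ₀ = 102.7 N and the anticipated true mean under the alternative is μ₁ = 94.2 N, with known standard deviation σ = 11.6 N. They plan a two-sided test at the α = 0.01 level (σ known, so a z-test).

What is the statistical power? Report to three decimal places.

Power ≈ 0.603

Standardized effect: d = |μ₁ − μ₀| / σ = |94.2 − 102.7| / 11.6 = 0.7328
Noncentrality parameter: δ = d·√n = 0.7328 × √15 = 2.8380
Two-sided α = 0.01 → critical value z_{0.005} = 2.576.
Power = Φ(δ − 2.576) + Φ(−δ − 2.576) = Φ(0.262) + Φ(-5.414) = 0.6034 + 0.0000 = 0.6034.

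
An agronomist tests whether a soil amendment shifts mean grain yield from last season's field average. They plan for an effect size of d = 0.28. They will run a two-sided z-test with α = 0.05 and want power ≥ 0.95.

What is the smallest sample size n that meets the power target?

n = 166

Set Φ(δ − 1.960) = 0.95; then δ − 1.960 = Φ⁻¹(0.95) = 1.645, giving δ = 3.605.
(For δ > 0 the lower-tail rejection region contributes negligibly to power, so the one-term inversion is standard.)
δ = d·√n ⇒ n = (δ/d)² = (3.605 / 0.28)² = 165.75.
Rounding up, n = 166.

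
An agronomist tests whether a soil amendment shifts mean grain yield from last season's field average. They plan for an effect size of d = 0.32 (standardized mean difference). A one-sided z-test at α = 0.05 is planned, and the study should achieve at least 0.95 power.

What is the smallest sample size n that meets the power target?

Set Φ(δ − 1.645) = 0.95; then δ − 1.645 = Φ⁻¹(0.95) = 1.645, giving δ = 3.290.
δ = d·√n ⇒ n = (δ/d)² = (3.290 / 0.32)² = 105.69.
Rounding up, n = 106.

n = 106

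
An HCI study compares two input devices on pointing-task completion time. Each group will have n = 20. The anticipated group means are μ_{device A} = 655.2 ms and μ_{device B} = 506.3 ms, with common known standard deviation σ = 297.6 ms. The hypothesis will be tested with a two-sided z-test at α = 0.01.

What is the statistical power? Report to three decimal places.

Standardized effect: d = |μ_{device A} − μ_{device B}| / σ = |655.2 − 506.3| / 297.6 = 0.5003
Noncentrality parameter: δ = d·√(n/2) = 0.5003 × √(20/2) = 1.5822
Two-sided α = 0.01 → critical value z_{0.005} = 2.576.
Power = Φ(δ − 2.576) + Φ(−δ − 2.576) = Φ(-0.994) + Φ(-4.158) = 0.1602 + 0.0000 = 0.1602.

Power ≈ 0.160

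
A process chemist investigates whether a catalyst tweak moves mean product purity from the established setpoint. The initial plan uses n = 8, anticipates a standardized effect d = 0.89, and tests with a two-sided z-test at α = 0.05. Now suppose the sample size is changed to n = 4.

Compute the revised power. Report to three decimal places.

With n = 4: δ = d·√n = 0.89 × √4 = 1.7800. Critical value z_{0.025} = 1.960.
Revised power = Φ(δ − 1.960) + Φ(−δ − 1.960) = Φ(-0.180) + Φ(-3.740) = 0.4286 + 0.0001 = 0.4287.

Power ≈ 0.429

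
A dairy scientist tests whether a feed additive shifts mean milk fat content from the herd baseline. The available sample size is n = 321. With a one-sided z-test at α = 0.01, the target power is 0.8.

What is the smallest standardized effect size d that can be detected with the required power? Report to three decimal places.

d ≈ 0.177

Need Φ(δ − 2.326) = 0.8, so δ = 2.326 + 0.842 = 3.168.
δ = d·√n ⇒ d = δ/√n = 3.168/√321 = 0.1768.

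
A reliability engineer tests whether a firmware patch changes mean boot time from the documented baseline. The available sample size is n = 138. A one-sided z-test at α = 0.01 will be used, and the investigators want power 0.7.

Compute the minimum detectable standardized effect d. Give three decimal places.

Need Φ(δ − 2.326) = 0.7, so δ = 2.326 + 0.524 = 2.851.
δ = d·√n ⇒ d = δ/√n = 2.851/√138 = 0.2427.

d ≈ 0.243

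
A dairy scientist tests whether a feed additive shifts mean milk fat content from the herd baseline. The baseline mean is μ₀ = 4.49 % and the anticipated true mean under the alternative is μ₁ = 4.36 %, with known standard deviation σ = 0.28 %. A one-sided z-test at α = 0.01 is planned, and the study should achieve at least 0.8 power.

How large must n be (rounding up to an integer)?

Standardized effect: d = |μ₁ − μ₀| / σ = |4.36 − 4.49| / 0.28 = 0.4643
For power 0.8 need Φ(δ − z_{0.01}) = 0.8, so δ = z_{0.01} + z_{0.20} = 2.326 + 0.842 = 3.168.
δ = d·√n ⇒ n = (δ/d)² = (3.168 / 0.4643)² = 46.56.
Rounding up, n = 47.

n = 47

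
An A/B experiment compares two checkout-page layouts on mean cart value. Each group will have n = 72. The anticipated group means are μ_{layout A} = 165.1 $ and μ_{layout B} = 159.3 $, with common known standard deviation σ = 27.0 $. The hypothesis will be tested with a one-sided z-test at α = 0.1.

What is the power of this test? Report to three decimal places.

Standardized effect: d = |μ_{layout A} − μ_{layout B}| / σ = |165.1 − 159.3| / 27.0 = 0.2148
Noncentrality parameter: δ = d·√(n/2) = 0.2148 × √(72/2) = 1.2889
One-sided α = 0.1 → critical value z_{0.1} = 1.282.
Power = P(Z > 1.282 − δ) = Φ(0.007) = 0.5029.

Power ≈ 0.503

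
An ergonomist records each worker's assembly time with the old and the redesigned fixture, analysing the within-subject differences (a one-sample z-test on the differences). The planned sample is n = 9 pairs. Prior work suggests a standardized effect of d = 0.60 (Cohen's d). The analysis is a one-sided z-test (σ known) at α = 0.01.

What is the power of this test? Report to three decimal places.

Power ≈ 0.299

Noncentrality parameter: δ = d·√n = 0.60 × √9 = 1.8000
Critical value for a one-sided test at α = 0.01: z_α = 2.326.
Power = Φ(δ − 2.326) = Φ(-0.526) = 0.2993.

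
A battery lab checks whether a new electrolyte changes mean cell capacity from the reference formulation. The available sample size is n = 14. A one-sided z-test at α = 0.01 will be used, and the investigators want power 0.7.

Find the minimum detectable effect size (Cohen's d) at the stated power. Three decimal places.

Required noncentrality: δ = z_{0.01} + z_{0.30} = 2.326 + 0.524 = 2.851.
δ = d·√n ⇒ d = δ/√n = 2.851/√14 = 0.7619.

d ≈ 0.762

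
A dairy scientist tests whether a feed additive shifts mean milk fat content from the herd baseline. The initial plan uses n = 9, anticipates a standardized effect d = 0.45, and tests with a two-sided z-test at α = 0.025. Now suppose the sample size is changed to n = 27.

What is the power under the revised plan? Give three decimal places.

With n = 27: δ = d·√n = 0.45 × √27 = 2.3383. Critical value z_{0.0125} = 2.241.
Revised power = Φ(δ − 2.241) + Φ(−δ − 2.241) = Φ(0.097) + Φ(-4.580) = 0.5386 + 0.0000 = 0.5386.

Power ≈ 0.539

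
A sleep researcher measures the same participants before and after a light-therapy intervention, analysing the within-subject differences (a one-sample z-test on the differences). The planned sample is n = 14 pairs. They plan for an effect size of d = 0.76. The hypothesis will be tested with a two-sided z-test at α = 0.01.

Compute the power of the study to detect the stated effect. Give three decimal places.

Noncentrality parameter: δ = d·√n = 0.76 × √14 = 2.8437
Critical value for a two-sided test at α = 0.01: z_{α/2} = 2.576.
Power = Φ(δ − 2.576) + Φ(−δ − 2.576) = Φ(0.268) + Φ(-5.419) = 0.6056 + 0.0000 = 0.6056.

Power ≈ 0.606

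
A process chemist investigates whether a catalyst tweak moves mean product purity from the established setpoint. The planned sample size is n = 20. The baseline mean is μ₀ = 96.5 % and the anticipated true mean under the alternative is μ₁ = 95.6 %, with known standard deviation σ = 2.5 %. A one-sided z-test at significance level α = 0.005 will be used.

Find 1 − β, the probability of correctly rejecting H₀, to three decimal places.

Power ≈ 0.167

Standardized effect: d = |μ₁ − μ₀| / σ = |95.6 − 96.5| / 2.5 = 0.3600
Noncentrality parameter: δ = d·√n = 0.3600 × √20 = 1.6100
One-sided α = 0.005 → critical value z_{0.005} = 2.576.
Power = Φ(δ − 2.576) = Φ(-0.966) = 0.1671.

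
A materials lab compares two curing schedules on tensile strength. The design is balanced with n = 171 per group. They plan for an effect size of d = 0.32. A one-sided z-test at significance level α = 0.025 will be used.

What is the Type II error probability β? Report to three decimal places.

Noncentrality parameter: δ = d·√(n/2) = 0.32 × √(171/2) = 2.9589
Critical value for a one-sided test at α = 0.025: z_α = 1.960.
Power = Φ(δ − 1.960) = Φ(0.999) = 0.8411.
Type II error: β = 1 − power = 1 − 0.8411 = 0.1589.

β ≈ 0.159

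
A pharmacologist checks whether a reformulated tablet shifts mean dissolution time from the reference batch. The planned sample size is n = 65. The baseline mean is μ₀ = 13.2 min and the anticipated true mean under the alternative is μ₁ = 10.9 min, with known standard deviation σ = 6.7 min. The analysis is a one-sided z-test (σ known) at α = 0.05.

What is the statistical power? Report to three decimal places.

Power ≈ 0.869

Standardized effect: d = |μ₁ − μ₀| / σ = |10.9 − 13.2| / 6.7 = 0.3433
Noncentrality parameter: δ = d·√n = 0.3433 × √65 = 2.7676
One-sided α = 0.05 → critical value z_{0.05} = 1.645.
Power = Φ(δ − 1.645) = Φ(1.123) = 0.8692.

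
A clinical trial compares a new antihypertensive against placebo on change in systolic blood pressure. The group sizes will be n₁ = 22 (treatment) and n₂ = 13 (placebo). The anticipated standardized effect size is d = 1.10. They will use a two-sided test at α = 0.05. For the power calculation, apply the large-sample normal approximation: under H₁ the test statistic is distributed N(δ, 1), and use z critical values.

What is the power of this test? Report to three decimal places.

Noncentrality parameter: δ = d / √(1/n₁ + 1/n₂) = 1.10 / √(1/22 + 1/13) = 3.1444
Critical value for a two-sided test at α = 0.05: z_{α/2} = 1.960.
Power = Φ(δ − 1.960) + Φ(−δ − 1.960) = Φ(1.184) + Φ(-5.104) = 0.8819 + 0.0000 = 0.8819.

Power ≈ 0.882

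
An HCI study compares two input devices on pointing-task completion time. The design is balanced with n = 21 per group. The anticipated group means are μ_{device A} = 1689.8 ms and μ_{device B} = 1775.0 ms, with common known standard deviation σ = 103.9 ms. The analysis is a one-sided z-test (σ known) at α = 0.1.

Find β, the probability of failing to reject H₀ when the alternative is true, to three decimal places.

Standardized effect: d = |μ_{device A} − μ_{device B}| / σ = |1689.8 − 1775.0| / 103.9 = 0.8200
Noncentrality parameter: δ = d·√(n/2) = 0.8200 × √(21/2) = 2.6572
One-sided α = 0.1 → critical value z_{0.1} = 1.282.
Power = Φ(δ − 1.282) = Φ(1.376) = 0.9155.
Type II error: β = 1 − power = 1 − 0.9155 = 0.0845.

β ≈ 0.084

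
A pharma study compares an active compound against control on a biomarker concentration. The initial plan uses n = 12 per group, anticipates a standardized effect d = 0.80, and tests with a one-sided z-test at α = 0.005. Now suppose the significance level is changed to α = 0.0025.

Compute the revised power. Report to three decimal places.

Power ≈ 0.198

δ = d·√(n/2) = 0.80 × √(12/2) = 1.9596 (unchanged). New critical value: z_{0.0025} = 2.807.
Revised power = Φ(δ − 2.807) = Φ(-0.847) = 0.1984.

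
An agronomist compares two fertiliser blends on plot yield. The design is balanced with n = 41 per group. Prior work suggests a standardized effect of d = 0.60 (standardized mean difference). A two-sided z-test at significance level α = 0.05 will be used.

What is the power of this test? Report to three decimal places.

Noncentrality parameter: δ = d·√(n/2) = 0.60 × √(41/2) = 2.7166
Two-sided α = 0.05 → critical value z_{0.025} = 1.960.
Power = Φ(δ − 1.960) + Φ(−δ − 1.960) = Φ(0.757) + Φ(-4.677) = 0.7754 + 0.0000 = 0.7754.

Power ≈ 0.775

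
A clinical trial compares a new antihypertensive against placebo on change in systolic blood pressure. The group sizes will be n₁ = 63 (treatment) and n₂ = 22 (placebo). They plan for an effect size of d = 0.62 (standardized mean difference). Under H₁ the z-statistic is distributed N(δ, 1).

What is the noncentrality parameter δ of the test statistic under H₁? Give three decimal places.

δ ≈ 2.504

δ = d / √(1/n₁ + 1/n₂) = 0.62 / √(1/63 + 1/22) = 2.5036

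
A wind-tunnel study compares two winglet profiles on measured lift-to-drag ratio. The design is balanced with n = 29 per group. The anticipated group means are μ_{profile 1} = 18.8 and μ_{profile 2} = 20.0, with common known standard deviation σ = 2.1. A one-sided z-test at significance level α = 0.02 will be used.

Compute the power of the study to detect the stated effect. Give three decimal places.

Standardized effect: d = |μ_{profile 1} − μ_{profile 2}| / σ = |18.8 − 20.0| / 2.1 = 0.5714
Noncentrality parameter: δ = d·√(n/2) = 0.5714 × √(29/2) = 2.1759
One-sided α = 0.02 → critical value z_{0.02} = 2.054.
Power = Φ(δ − 2.054) = Φ(0.122) = 0.5486.

Power ≈ 0.549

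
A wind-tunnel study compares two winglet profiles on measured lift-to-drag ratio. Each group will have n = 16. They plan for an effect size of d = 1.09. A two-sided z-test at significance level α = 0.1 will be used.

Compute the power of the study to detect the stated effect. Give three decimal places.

Power ≈ 0.925

Noncentrality parameter: λ = d·√(n/2) = 1.09 × √(16/2) = 3.0830
Two-sided α = 0.1 → critical value z_{0.05} = 1.645.
Power = Φ(λ − 1.645) + Φ(−λ − 1.645) = Φ(1.438) + Φ(-4.728) = 0.9248 + 0.0000 = 0.9248.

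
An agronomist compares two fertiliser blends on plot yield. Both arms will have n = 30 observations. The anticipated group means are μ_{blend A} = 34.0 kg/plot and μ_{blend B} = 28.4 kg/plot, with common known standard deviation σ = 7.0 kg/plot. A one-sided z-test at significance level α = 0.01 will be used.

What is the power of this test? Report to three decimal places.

Power ≈ 0.780

Standardized effect: d = |μ_{blend A} − μ_{blend B}| / σ = |34.0 − 28.4| / 7.0 = 0.8000
Noncentrality parameter: δ = d·√(n/2) = 0.8000 × √(30/2) = 3.0984
One-sided α = 0.01 → critical value z_{0.01} = 2.326.
Power = Φ(δ − 2.326) = Φ(0.772) = 0.7800.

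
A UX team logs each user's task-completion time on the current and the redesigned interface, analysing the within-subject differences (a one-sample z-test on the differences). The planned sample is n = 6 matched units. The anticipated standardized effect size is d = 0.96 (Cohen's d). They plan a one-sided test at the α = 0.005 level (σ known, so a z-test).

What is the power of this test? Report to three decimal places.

Noncentrality parameter: δ = d·√n = 0.96 × √6 = 2.3515
One-sided α = 0.005 → critical value z_{0.005} = 2.576.
Power = P(Z > 2.576 − δ) = Φ(-0.224) = 0.4113.

Power ≈ 0.411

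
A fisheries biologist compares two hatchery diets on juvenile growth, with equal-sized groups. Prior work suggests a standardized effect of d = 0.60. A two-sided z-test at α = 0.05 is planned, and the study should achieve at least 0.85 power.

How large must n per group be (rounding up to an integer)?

For power 0.85 need Φ(δ − z_{0.025}) = 0.85, so δ = z_{0.025} + z_{0.15} = 1.960 + 1.036 = 2.996.
(The Φ(−δ − z_{α/2}) term is vanishingly small for δ > 0 and is dropped in the standard sample-size formula.)
δ = d·√(n/2) ⇒ n = 2(δ/d)² = 2 × (2.996 / 0.60)² = 49.88.
Rounding up, n = 50 per group.

n = 50 per group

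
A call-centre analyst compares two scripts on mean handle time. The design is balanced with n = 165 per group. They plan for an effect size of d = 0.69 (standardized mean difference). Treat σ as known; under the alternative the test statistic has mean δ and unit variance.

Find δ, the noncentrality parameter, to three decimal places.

The noncentrality parameter scales effect size by the design's sample-size factor: δ = d·√(n/2) = 0.69 × √(165/2) = 6.2672

δ ≈ 6.267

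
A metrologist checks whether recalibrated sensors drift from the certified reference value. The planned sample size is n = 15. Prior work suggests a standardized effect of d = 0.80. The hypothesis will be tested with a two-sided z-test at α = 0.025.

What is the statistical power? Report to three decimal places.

Noncentrality parameter: δ = d·√n = 0.80 × √15 = 3.0984
Two-sided α = 0.025 → critical value z_{0.0125} = 2.241.
Power = Φ(δ − 2.241) + Φ(−δ − 2.241) = Φ(0.857) + Φ(-5.340) = 0.8043 + 0.0000 = 0.8043.

Power ≈ 0.804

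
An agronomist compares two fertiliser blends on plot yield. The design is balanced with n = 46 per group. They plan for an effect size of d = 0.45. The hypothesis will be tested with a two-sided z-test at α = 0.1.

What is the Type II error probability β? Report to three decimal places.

Noncentrality parameter: δ = d·√(n/2) = 0.45 × √(46/2) = 2.1581
Critical value for a two-sided test at α = 0.1: z_{α/2} = 1.645.
Power = Φ(δ − 1.645) + Φ(−δ − 1.645) = Φ(0.513) + Φ(-3.803) = 0.6961 + 0.0001 = 0.6962.
Type II error: β = 1 − power = 1 − 0.6962 = 0.3038.

β ≈ 0.304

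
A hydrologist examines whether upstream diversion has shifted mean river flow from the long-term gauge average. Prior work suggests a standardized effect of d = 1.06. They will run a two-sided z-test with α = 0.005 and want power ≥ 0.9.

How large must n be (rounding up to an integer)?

For power 0.9 need Φ(δ − z_{0.0025}) = 0.9, so δ = z_{0.0025} + z_{0.10} = 2.807 + 1.282 = 4.089.
(The Φ(−δ − z_{α/2}) term is vanishingly small for δ > 0 and is dropped in the standard sample-size formula.)
δ = d·√n ⇒ n = (δ/d)² = (4.089 / 1.06)² = 14.88.
Round up to the next whole unit.

n = 15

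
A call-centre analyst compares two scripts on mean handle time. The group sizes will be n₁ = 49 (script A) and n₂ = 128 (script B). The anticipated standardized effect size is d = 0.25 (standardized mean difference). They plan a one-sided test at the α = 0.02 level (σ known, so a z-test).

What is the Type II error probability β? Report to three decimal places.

Noncentrality parameter: δ = d / √(1/n₁ + 1/n₂) = 0.25 / √(1/49 + 1/128) = 1.4882
One-sided α = 0.02 → critical value z_{0.02} = 2.054.
Power = P(Z > 2.054 − δ) = Φ(-0.566) = 0.2858.
Type II error: β = 1 − power = 1 − 0.2858 = 0.7142.

β ≈ 0.714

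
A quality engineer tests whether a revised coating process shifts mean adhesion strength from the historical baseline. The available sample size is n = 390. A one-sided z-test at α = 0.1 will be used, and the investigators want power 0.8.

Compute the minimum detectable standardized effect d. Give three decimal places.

d ≈ 0.108

Required noncentrality: δ = z_{0.1} + z_{0.20} = 1.282 + 0.842 = 2.123.
δ = d·√n ⇒ d = δ/√n = 2.123/√390 = 0.1075.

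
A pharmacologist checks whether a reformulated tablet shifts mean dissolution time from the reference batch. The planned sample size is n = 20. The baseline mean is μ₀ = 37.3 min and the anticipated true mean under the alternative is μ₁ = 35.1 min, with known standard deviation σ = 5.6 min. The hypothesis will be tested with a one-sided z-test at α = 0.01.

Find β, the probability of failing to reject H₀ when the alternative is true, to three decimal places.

Standardized effect: d = |μ₁ − μ₀| / σ = |35.1 − 37.3| / 5.6 = 0.3929
Noncentrality parameter: δ = d·√n = 0.3929 × √20 = 1.7569
One-sided α = 0.01 → critical value z_{0.01} = 2.326.
Power = Φ(δ − 2.326) = Φ(-0.569) = 0.2845.
Type II error: β = 1 − power = 1 − 0.2845 = 0.7155.

β ≈ 0.715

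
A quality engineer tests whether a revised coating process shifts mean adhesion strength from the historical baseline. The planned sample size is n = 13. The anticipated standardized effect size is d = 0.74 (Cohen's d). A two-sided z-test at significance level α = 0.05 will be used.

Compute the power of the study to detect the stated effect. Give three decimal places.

Noncentrality parameter: δ = d·√n = 0.74 × √13 = 2.6681
Two-sided α = 0.05 → critical value z_{0.025} = 1.960.
Power = Φ(δ − 1.960) + Φ(−δ − 1.960) = Φ(0.708) + Φ(-4.628) = 0.7606 + 0.0000 = 0.7606.

Power ≈ 0.761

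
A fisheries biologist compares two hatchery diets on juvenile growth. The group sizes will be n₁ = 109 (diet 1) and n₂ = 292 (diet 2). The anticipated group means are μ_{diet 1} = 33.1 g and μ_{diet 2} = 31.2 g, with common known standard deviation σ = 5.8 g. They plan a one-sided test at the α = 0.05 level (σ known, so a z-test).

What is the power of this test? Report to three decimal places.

Power ≈ 0.899

Standardized effect: d = |μ_{diet 1} − μ_{diet 2}| / σ = |33.1 − 31.2| / 5.8 = 0.3276
Noncentrality parameter: δ = d / √(1/n₁ + 1/n₂) = 0.3276 / √(1/109 + 1/292) = 2.9185
One-sided α = 0.05 → critical value z_{0.05} = 1.645.
Power = P(Z > 1.645 − δ) = Φ(1.274) = 0.8986.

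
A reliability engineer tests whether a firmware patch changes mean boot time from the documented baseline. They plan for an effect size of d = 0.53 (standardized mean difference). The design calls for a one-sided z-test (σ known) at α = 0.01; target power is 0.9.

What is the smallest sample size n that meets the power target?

n = 47

For power 0.9 need Φ(δ − z_{0.01}) = 0.9, so δ = z_{0.01} + z_{0.10} = 2.326 + 1.282 = 3.608.
δ = d·√n ⇒ n = (δ/d)² = (3.608 / 0.53)² = 46.34.
Round up to the next whole unit.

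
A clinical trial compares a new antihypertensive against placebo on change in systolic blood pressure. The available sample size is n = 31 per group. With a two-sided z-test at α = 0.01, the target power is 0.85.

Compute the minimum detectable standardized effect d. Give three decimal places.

d ≈ 0.918

Required noncentrality: δ = z_{0.005} + z_{0.15} = 2.576 + 1.036 = 3.612.
(The second rejection-region term Φ(−δ − z_{α/2}) is negligible and dropped.)
δ = d·√(n/2) ⇒ d = δ/√(n/2) = 3.612/√(31/2) = 0.9175.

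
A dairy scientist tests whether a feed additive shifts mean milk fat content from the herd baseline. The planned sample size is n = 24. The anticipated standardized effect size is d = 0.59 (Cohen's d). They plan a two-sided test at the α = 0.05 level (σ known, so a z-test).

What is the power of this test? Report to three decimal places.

Noncentrality parameter: δ = d·√n = 0.59 × √24 = 2.8904
Two-sided α = 0.05 → critical value z_{0.025} = 1.960.
Power = Φ(δ − 1.960) + Φ(−δ − 1.960) = Φ(0.930) + Φ(-4.850) = 0.8239 + 0.0000 = 0.8239.

Power ≈ 0.824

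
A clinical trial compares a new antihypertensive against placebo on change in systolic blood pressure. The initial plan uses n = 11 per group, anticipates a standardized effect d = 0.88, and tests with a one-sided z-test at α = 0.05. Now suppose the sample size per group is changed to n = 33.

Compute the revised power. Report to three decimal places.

With n = 33 per group: δ = d·√(n/2) = 0.88 × √(33/2) = 3.5746. Critical value z_{0.05} = 1.645.
Revised power = Φ(δ − 1.645) = Φ(1.930) = 0.9732.

Power ≈ 0.973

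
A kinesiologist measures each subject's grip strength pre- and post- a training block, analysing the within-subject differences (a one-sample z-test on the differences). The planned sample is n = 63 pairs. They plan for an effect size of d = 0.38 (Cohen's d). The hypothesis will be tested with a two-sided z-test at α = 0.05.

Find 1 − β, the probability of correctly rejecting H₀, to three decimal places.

Power ≈ 0.855

Noncentrality parameter: δ = d·√n = 0.38 × √63 = 3.0162
Critical value for a two-sided test at α = 0.05: z_{α/2} = 1.960.
Power = Φ(δ − 1.960) + Φ(−δ − 1.960) = Φ(1.056) + Φ(-4.976) = 0.8546 + 0.0000 = 0.8546.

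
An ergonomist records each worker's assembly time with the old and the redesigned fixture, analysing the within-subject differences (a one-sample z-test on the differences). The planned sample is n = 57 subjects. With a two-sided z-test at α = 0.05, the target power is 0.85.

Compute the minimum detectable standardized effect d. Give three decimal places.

Need Φ(δ − 1.960) = 0.85, so δ = 1.960 + 1.036 = 2.996.
(The second rejection-region term Φ(−δ − z_{α/2}) is negligible and dropped.)
δ = d·√n ⇒ d = δ/√n = 2.996/√57 = 0.3969.

d ≈ 0.397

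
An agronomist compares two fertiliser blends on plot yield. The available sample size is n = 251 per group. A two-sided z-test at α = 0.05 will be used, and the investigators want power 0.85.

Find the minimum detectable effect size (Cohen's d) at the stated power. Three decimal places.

Required noncentrality: δ = z_{0.025} + z_{0.15} = 1.960 + 1.036 = 2.996.
(Lower-tail contribution to power is negligible for δ > 0.)
δ = d·√(n/2) ⇒ d = δ/√(n/2) = 2.996/√(251/2) = 0.2675.

d ≈ 0.267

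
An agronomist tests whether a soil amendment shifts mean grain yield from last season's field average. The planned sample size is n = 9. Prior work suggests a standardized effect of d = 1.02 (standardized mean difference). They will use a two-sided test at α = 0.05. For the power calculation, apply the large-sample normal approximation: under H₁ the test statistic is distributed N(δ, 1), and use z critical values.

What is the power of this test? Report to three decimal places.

Power ≈ 0.864

Noncentrality parameter: δ = d·√n = 1.02 × √9 = 3.0600
Two-sided α = 0.05 → critical value z_{0.025} = 1.960.
Power = Φ(δ − 1.960) + Φ(−δ − 1.960) = Φ(1.100) + Φ(-5.020) = 0.8643 + 0.0000 = 0.8643.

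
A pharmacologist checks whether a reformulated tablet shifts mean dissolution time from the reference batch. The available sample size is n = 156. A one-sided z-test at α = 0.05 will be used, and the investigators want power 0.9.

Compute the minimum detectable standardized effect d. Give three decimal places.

d ≈ 0.234

Need Φ(δ − 1.645) = 0.9, so δ = 1.645 + 1.282 = 2.926.
δ = d·√n ⇒ d = δ/√n = 2.926/√156 = 0.2343.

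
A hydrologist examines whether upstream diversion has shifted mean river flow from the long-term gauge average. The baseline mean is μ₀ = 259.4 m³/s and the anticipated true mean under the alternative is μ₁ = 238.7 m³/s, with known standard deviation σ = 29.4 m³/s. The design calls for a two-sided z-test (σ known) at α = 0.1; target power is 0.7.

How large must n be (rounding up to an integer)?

Standardized effect: d = |μ₁ − μ₀| / σ = |238.7 − 259.4| / 29.4 = 0.7041
For power 0.7 need Φ(δ − z_{0.05}) = 0.7, so δ = z_{0.05} + z_{0.30} = 1.645 + 0.524 = 2.169.
(The Φ(−δ − z_{α/2}) term is vanishingly small for δ > 0 and is dropped in the standard sample-size formula.)
δ = d·√n ⇒ n = (δ/d)² = (2.169 / 0.7041)² = 9.49.
Rounding up, n = 10.

n = 10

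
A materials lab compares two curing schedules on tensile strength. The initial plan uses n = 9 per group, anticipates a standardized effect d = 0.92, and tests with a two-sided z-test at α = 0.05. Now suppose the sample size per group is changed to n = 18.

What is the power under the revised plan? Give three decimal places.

Power ≈ 0.788

With n = 18 per group: δ = d·√(n/2) = 0.92 × √(18/2) = 2.7600. Critical value z_{0.025} = 1.960.
Revised power = Φ(δ − 1.960) + Φ(−δ − 1.960) = Φ(0.800) + Φ(-4.720) = 0.7882 + 0.0000 = 0.7882.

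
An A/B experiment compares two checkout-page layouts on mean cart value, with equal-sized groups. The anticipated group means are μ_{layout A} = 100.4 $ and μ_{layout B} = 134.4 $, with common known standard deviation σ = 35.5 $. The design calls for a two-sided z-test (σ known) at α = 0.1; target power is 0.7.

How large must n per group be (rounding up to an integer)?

n = 11 per group

Standardized effect: d = |μ_{layout A} − μ_{layout B}| / σ = |100.4 − 134.4| / 35.5 = 0.9577
Set Φ(δ − 1.645) = 0.7; then δ − 1.645 = Φ⁻¹(0.7) = 0.524, giving δ = 2.169.
(For δ > 0 the lower-tail rejection region contributes negligibly to power, so the one-term inversion is standard.)
δ = d·√(n/2) ⇒ n = 2(δ/d)² = 2 × (2.169 / 0.9577)² = 10.26.
Rounding up, n = 11 per group.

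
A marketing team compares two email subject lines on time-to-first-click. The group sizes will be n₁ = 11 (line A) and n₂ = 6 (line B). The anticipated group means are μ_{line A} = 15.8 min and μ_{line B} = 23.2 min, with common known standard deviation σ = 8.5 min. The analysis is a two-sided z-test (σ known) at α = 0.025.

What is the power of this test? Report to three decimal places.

Power ≈ 0.299

Standardized effect: d = |μ_{line A} − μ_{line B}| / σ = |15.8 − 23.2| / 8.5 = 0.8706
Noncentrality parameter: δ = d / √(1/n₁ + 1/n₂) = 0.8706 / √(1/11 + 1/6) = 1.7154
Critical value for a two-sided test at α = 0.025: z_{α/2} = 2.241.
Power = Φ(δ − 2.241) + Φ(−δ − 2.241) = Φ(-0.526) + Φ(-3.957) = 0.2994 + 0.0000 = 0.2995.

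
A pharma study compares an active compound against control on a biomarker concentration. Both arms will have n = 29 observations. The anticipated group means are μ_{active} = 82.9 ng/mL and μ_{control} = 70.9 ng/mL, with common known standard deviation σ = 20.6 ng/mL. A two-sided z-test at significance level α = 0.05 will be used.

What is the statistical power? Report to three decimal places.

Power ≈ 0.602

Standardized effect: d = |μ_{active} − μ_{control}| / σ = |82.9 − 70.9| / 20.6 = 0.5825
Noncentrality parameter: δ = d·√(n/2) = 0.5825 × √(29/2) = 2.2182
Critical value for a two-sided test at α = 0.05: z_{α/2} = 1.960.
Power = Φ(δ − 1.960) + Φ(−δ − 1.960) = Φ(0.258) + Φ(-4.178) = 0.6019 + 0.0000 = 0.6019.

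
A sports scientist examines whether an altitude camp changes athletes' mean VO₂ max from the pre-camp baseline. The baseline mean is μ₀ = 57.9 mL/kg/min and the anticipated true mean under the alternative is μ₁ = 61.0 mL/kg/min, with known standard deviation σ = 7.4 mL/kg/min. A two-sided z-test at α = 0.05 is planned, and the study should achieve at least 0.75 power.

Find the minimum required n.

n = 40

Standardized effect: d = |μ₁ − μ₀| / σ = |61.0 − 57.9| / 7.4 = 0.4189
Set Φ(δ − 1.960) = 0.75; then δ − 1.960 = Φ⁻¹(0.75) = 0.674, giving δ = 2.634.
(For δ > 0 the lower-tail rejection region contributes negligibly to power, so the one-term inversion is standard.)
δ = d·√n ⇒ n = (δ/d)² = (2.634 / 0.4189)² = 39.55.
Round up to the next whole unit.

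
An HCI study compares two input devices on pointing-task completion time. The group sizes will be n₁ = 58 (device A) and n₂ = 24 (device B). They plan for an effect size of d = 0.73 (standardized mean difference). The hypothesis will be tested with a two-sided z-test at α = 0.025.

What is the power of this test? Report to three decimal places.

Noncentrality parameter: δ = d / √(1/n₁ + 1/n₂) = 0.73 / √(1/58 + 1/24) = 3.0077
Two-sided α = 0.025 → critical value z_{0.0125} = 2.241.
Power = Φ(δ − 2.241) + Φ(−δ − 2.241) = Φ(0.766) + Φ(-5.249) = 0.7783 + 0.0000 = 0.7783.

Power ≈ 0.778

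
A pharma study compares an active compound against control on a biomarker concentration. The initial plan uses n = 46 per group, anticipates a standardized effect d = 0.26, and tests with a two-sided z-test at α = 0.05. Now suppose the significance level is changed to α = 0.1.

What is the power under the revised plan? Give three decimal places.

Power ≈ 0.347

δ = d·√(n/2) = 0.26 × √(46/2) = 1.2469 (unchanged). New critical value: z_{0.05} = 1.645.
Revised power = Φ(δ − 1.645) + Φ(−δ − 1.645) = Φ(-0.398) + Φ(-2.892) = 0.3453 + 0.0019 = 0.3473.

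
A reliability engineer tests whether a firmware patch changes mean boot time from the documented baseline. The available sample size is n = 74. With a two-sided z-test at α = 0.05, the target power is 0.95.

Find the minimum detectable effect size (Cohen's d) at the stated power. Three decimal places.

Required noncentrality: δ = z_{0.025} + z_{0.05} = 1.960 + 1.645 = 3.605.
(Lower-tail contribution to power is negligible for δ > 0.)
δ = d·√n ⇒ d = δ/√n = 3.605/√74 = 0.4191.

d ≈ 0.419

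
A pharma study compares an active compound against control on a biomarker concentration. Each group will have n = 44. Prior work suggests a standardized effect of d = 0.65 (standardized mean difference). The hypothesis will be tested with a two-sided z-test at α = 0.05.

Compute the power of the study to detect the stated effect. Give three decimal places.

Power ≈ 0.862

Noncentrality parameter: λ = d·√(n/2) = 0.65 × √(44/2) = 3.0488
Two-sided α = 0.05 → critical value z_{0.025} = 1.960.
Power = Φ(λ − 1.960) + Φ(−λ − 1.960) = Φ(1.089) + Φ(-5.009) = 0.8619 + 0.0000 = 0.8619.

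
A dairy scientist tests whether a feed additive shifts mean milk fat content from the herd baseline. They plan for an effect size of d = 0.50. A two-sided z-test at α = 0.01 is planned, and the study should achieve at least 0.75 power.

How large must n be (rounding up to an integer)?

n = 43

For power 0.75 need Φ(δ − z_{0.005}) = 0.75, so δ = z_{0.005} + z_{0.25} = 2.576 + 0.674 = 3.250.
(Ignoring the negligible lower-tail rejection probability gives the usual closed-form inversion.)
δ = d·√n ⇒ n = (δ/d)² = (3.250 / 0.50)² = 42.26.
Round up to the next whole unit.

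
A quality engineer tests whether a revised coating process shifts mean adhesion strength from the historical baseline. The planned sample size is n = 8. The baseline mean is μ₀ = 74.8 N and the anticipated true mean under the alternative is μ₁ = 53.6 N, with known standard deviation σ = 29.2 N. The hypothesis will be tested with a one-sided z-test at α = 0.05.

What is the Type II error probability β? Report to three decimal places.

β ≈ 0.341

Standardized effect: d = |μ₁ − μ₀| / σ = |53.6 − 74.8| / 29.2 = 0.7260
Noncentrality parameter: δ = d·√n = 0.7260 × √8 = 2.0535
One-sided α = 0.05 → critical value z_{0.05} = 1.645.
Power = Φ(δ − 1.645) = Φ(0.409) = 0.6586.
Type II error: β = 1 − power = 1 − 0.6586 = 0.3414.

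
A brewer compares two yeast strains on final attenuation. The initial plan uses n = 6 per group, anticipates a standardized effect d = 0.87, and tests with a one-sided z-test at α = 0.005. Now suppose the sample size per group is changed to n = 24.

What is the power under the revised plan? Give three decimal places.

Power ≈ 0.669

With n = 24 per group: δ = d·√(n/2) = 0.87 × √(24/2) = 3.0138. Critical value z_{0.005} = 2.576.
Revised power = Φ(δ − 2.576) = Φ(0.438) = 0.6693.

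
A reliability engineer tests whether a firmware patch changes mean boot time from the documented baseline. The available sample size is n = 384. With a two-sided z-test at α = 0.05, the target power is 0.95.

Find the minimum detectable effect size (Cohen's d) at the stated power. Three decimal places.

d ≈ 0.184

Required noncentrality: δ = z_{0.025} + z_{0.05} = 1.960 + 1.645 = 3.605.
(Lower-tail contribution to power is negligible for δ > 0.)
δ = d·√n ⇒ d = δ/√n = 3.605/√384 = 0.1840.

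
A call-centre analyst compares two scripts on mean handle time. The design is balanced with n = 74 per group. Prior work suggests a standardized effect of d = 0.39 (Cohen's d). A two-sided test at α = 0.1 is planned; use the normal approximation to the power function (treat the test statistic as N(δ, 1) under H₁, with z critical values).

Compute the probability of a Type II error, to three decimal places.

β ≈ 0.233

Noncentrality parameter: δ = d·√(n/2) = 0.39 × √(74/2) = 2.3723
Critical value for a two-sided test at α = 0.1: z_{α/2} = 1.645.
Power = Φ(δ − 1.645) + Φ(−δ − 1.645) = Φ(0.727) + Φ(-4.017) = 0.7665 + 0.0000 = 0.7665.
Type II error: β = 1 − power = 1 − 0.7665 = 0.2335.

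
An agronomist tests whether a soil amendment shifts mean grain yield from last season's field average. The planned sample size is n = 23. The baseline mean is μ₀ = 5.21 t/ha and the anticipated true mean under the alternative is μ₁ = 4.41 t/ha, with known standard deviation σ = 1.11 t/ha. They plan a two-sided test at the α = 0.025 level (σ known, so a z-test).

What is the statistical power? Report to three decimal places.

Standardized effect: d = |μ₁ − μ₀| / σ = |4.41 − 5.21| / 1.11 = 0.7207
Noncentrality parameter: δ = d·√n = 0.7207 × √23 = 3.4565
Two-sided α = 0.025 → critical value z_{0.0125} = 2.241.
Power = Φ(δ − 2.241) + Φ(−δ − 2.241) = Φ(1.215) + Φ(-5.698) = 0.8878 + 0.0000 = 0.8878.

Power ≈ 0.888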